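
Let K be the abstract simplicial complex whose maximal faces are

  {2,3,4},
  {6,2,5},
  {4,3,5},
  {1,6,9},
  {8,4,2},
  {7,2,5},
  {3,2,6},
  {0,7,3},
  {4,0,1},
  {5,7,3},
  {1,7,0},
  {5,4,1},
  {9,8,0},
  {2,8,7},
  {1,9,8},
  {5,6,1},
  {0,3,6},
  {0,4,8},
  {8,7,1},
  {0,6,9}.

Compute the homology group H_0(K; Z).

H_0 ≅ Z.

Fix the vertex order 0 < 1 < 2 < 3 < 4 < 5 < 6 < 7 < 8 < 9 and write every simplex with vertices in increasing order. Then dim K = 2 and the simplices of K are:

  0-simplices (10): [0], [1], [2], [3], [4], [5], [6], [7], [8], [9]
  1-simplices (30): (30 of them)
  2-simplices (20): (20 of them)

Hence C_0 ≅ Z^10, C_1 ≅ Z^30, C_2 ≅ Z^20.

Boundary ∂_1: C_1 → C_0 sends each edge [p,q] (with p < q) to q − p. For instance
  ∂[3,6] = [6] − [3].
This gives a 10×30 integer matrix of rank 9; reducing to Smith normal form yields diagonal entries (1,1,1,1,1,1,1,1,1).

The boundary map ∂_2: C_2 → C_1 sends each 2-simplex [p,q,r] to [q,r] − [p,r] + [p,q]. For instance
  ∂[0,1,7] = [1,7] − [0,7] + [0,1],
  ∂[2,7,8] = [7,8] − [2,8] + [2,7].
As a 30×20 matrix over Z this has rank 20, with invariant factors (1,1,1,1,1,1,1,1,1,1,1,1,1,1,1,1,1,1,1,2).

Computing H_k = (kernel of ∂_k) / (image of ∂_{k+1}):

  H_0: rank C_0 − rank ∂_1 = 10 − 9 = 1, and the invariant factors of ∂_1 are all 1, so H_0 = Z.

(K is a triangulation of the Klein bottle.)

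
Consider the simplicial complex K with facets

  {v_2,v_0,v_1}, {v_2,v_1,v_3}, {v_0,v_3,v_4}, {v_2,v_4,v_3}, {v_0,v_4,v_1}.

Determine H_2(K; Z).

Fix the vertex order v_0 < v_1 < v_2 < v_3 < v_4 and write every simplex with vertices in increasing order. Then dim K = 2 and the simplices of K are:

  0-simplices (5): [v_0], [v_1], [v_2], [v_3], [v_4]
  1-simplices (10): [v_0,v_1], [v_0,v_2], [v_0,v_3], [v_0,v_4], [v_1,v_2], [v_1,v_3], [v_1,v_4], [v_2,v_3], [v_2,v_4], [v_3,v_4]
  2-simplices (5): [v_0,v_1,v_2], [v_0,v_1,v_4], [v_0,v_3,v_4], [v_1,v_2,v_3], [v_2,v_3,v_4]

so the chain groups are C_0 ≅ Z^5, C_1 ≅ Z^10, C_2 ≅ Z^5.

Boundary ∂_1: C_1 → C_0 maps an edge to its endpoints' difference, ∂[p,q] = q − p.
As a 5×10 matrix over Z this has rank 4, with invariant factors (1,1,1,1).

The boundary map ∂_2: C_2 → C_1 acts by ∂[p,q,r] = [q,r] − [p,r] + [p,q]. For instance
  ∂[v_0,v_1,v_4] = [v_1,v_4] − [v_0,v_4] + [v_0,v_1],
  ∂[v_0,v_1,v_2] = [v_1,v_2] − [v_0,v_2] + [v_0,v_1].
The 10×5 boundary matrix has rank 5 and Smith normal form diag(1,1,1,1,1).

Reading off H_k = ker ∂_k / im ∂_{k+1}:

  H_2: rank ker ∂_2 − rank ∂_3 = (5 − 5) − 0 = 0, and there is no ∂_3, so H_2 = 0.

H_2 ≅ 0.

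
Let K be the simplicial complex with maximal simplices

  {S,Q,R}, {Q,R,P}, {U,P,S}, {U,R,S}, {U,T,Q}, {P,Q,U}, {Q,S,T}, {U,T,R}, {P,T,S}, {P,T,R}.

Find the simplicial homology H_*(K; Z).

H_0 = Z,  H_1 = Z_2,  H_2 = 0.

K has 6 vertices, 15 edges, 10 triangles.
rank ∂_0 = 0, rank ∂_1 = 5 ⇒ b_0 = 6 − 0 − 5 = 1; all invariant factors of ∂_1 are 1 so no torsion. So H_0 ≅ Z.
rank ∂_1 = 5, rank ∂_2 = 10 ⇒ b_1 = 15 − 5 − 10 = 0; ∂_2 has invariant factor(s) [2] giving torsion. So H_1 ≅ Z_2.
rank ∂_2 = 10, rank ∂_3 = 0 ⇒ b_2 = 10 − 10 − 0 = 0. So H_2 ≅ 0.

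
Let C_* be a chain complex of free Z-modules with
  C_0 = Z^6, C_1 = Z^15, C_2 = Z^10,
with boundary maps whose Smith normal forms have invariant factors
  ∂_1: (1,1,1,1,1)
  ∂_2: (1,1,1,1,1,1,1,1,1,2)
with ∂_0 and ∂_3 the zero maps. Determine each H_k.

H_0: b_0 = 6 − 0 − 5 = 1; torsion from ∂_1 factors > 1: none. So H_0 ≅ Z.
H_1: b_1 = 15 − 5 − 10 = 0; torsion from ∂_2 factors > 1: [2]. So H_1 ≅ Z/2Z.
H_2: b_2 = 10 − 10 − 0 = 0; torsion from ∂_3 factors > 1: none. So H_2 ≅ 0.

H_0 ≅ Z,  H_1 ≅ Z/2Z,  H_2 = 0.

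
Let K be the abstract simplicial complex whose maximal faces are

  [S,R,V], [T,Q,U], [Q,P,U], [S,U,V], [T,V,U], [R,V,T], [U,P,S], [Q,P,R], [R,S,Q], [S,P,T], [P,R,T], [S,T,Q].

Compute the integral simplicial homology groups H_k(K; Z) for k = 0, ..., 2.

H_0 ≅ Z,  H_1 ≅ Z/2,  H_2 = 0.

K has 7 vertices, 18 edges, 12 triangles.
rank ∂_0 = 0, rank ∂_1 = 6 ⇒ b_0 = 7 − 0 − 6 = 1; all invariant factors of ∂_1 are 1 so no torsion. So H_0 ≅ Z.
rank ∂_1 = 6, rank ∂_2 = 12 ⇒ b_1 = 18 − 6 − 12 = 0; ∂_2 has invariant factor(s) [2] giving torsion. So H_1 ≅ Z/2.
rank ∂_2 = 12, rank ∂_3 = 0 ⇒ b_2 = 12 − 12 − 0 = 0. So H_2 ≅ 0.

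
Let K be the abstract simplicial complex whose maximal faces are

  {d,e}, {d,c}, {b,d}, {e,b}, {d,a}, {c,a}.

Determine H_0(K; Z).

H_0 ≅ Z.

Order the vertices as a < b < c < d < e. Listing each simplex with vertices in this order, K has dimension 1 with simplices:

  0-simplices (5): a, b, c, d, e
  1-simplices (6): ac, ad, bd, be, cd, de

giving chain groups C_0 ≅ Z^5, C_1 ≅ Z^6.

∂_1: C_1 → C_0 maps an edge to its endpoints' difference, ∂[p,q] = q − p. For instance
  ∂bd = d − b.
The 5×6 boundary matrix has rank 4 and Smith normal form diag(1,1,1,1).

Reading off H_k = ker ∂_k / im ∂_{k+1}:

  H_0: rank C_0 − rank ∂_1 = 5 − 4 = 1, and the invariant factors of ∂_1 are all 1, so H_0 ≅ Z.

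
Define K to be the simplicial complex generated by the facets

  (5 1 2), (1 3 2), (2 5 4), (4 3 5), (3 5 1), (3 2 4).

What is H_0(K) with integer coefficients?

H_0 = Z.

Fix the vertex order 1 < 2 < 3 < 4 < 5 and write every simplex with vertices in increasing order. Then dim K = 2 and the simplices of K are:

  0-simplices (5): [1], [2], [3], [4], [5]
  1-simplices (9): [1,2], [1,3], [1,5], [2,3], [2,4], [2,5], [3,4], [3,5], [4,5]
  2-simplices (6): [1,2,3], [1,2,5], [1,3,5], [2,3,4], [2,4,5], [3,4,5]

so the chain groups are C_0 ≅ Z^5, C_1 ≅ Z^9, C_2 ≅ Z^6.

Boundary ∂_1: C_1 → C_0 is given by ∂[p,q] = [q] − [p].
This gives a 5×9 integer matrix of rank 4; reducing to Smith normal form yields diagonal entries (1,1,1,1).

Boundary ∂_2: C_2 → C_1 maps a triangle to the signed sum of its edges. For instance
  ∂[2,3,4] = [3,4] − [2,4] + [2,3],
  ∂[2,4,5] = [4,5] − [2,5] + [2,4].
The resulting 9×6 matrix has rank 5, and its Smith normal form has invariant factors (1,1,1,1,1).

Reading off H_k = ker ∂_k / im ∂_{k+1}:

  H_0: rank C_0 − rank ∂_1 = 5 − 4 = 1, and the invariant factors of ∂_1 are all 1, so H_0 = Z.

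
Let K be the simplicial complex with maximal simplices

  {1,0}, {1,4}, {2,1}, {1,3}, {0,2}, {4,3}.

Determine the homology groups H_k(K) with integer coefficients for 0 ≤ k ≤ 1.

K has 5 vertices, 6 edges.
rank ∂_0 = 0, rank ∂_1 = 4 ⇒ b_0 = 5 − 0 − 4 = 1; all invariant factors of ∂_1 are 1 so no torsion. So H_0 ≅ Z.
rank ∂_1 = 4, rank ∂_2 = 0 ⇒ b_1 = 6 − 4 − 0 = 2. So H_1 ≅ Z^2.

H_0 ≅ Z,  H_1 ≅ Z^2.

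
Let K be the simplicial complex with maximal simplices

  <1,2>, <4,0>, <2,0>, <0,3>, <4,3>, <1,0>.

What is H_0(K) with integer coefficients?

H_0 = Z.

Fix the vertex order 0 < 1 < 2 < 3 < 4 and write every simplex with vertices in increasing order. Then dim K = 1 and the simplices of K are:

  0-simplices (5): [0], [1], [2], [3], [4]
  1-simplices (6): [0,1], [0,2], [0,3], [0,4], [1,2], [3,4]

Hence C_0 ≅ Z^5, C_1 ≅ Z^6.

Boundary ∂_1: C_1 → C_0 maps an edge to its endpoints' difference, ∂[p,q] = q − p.
As a 5×6 matrix over Z this has rank 4, with invariant factors (1,1,1,1).

Reading off H_k = ker ∂_k / im ∂_{k+1}:

  H_0: rank C_0 − rank ∂_1 = 5 − 4 = 1, and the invariant factors of ∂_1 are all 1, so H_0 = Z.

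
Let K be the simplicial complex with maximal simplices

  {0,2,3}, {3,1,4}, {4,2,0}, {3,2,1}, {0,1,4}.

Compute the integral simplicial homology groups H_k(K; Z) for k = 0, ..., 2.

H_0 = Z,  H_1 = Z,  H_2 = 0.

Take the total order 0 < 1 < 2 < 3 < 4 on the vertex set. Then K (dimension 2) consists of the simplices:

  0-simplices (5): [0], [1], [2], [3], [4]
  1-simplices (10): [0,1], [0,2], [0,3], [0,4], [1,2], [1,3], [1,4], [2,3], [2,4], [3,4]
  2-simplices (5): [0,1,4], [0,2,3], [0,2,4], [1,2,3], [1,3,4]

Hence C_0 ≅ Z^5, C_1 ≅ Z^10, C_2 ≅ Z^5.

The boundary map ∂_1: C_1 → C_0 is given by ∂[p,q] = [q] − [p].
This gives a 5×10 integer matrix of rank 4; reducing to Smith normal form yields diagonal entries (1,1,1,1).

Boundary ∂_2: C_2 → C_1 sends each 2-simplex [p,q,r] to [q,r] − [p,r] + [p,q]. For instance
  ∂[0,1,4] = [1,4] − [0,4] + [0,1],
  ∂[1,3,4] = [3,4] − [1,4] + [1,3].
The resulting 10×5 matrix has rank 5, and its Smith normal form has invariant factors (1,1,1,1,1).

Reading off H_k = ker ∂_k / im ∂_{k+1}:

  H_0: rank C_0 − rank ∂_1 = 5 − 4 = 1, and the invariant factors of ∂_1 are all 1, so H_0 ≅ Z.
  H_1: rank ker ∂_1 − rank ∂_2 = (10 − 4) − 5 = 1, and the invariant factors of ∂_2 are all 1, so H_1 ≅ Z.
  H_2: rank ker ∂_2 − rank ∂_3 = (5 − 5) − 0 = 0, and there is no ∂_3, so H_2 ≅ 0.

(K is a triangulation of the Möbius band.)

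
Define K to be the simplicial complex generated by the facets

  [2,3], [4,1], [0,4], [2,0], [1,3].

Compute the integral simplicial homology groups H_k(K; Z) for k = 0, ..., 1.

H_0 ≅ Z,  H_1 ≅ Z.

We work with the vertex ordering 0 < 1 < 2 < 3 < 4. The simplices of K, each written with vertices in increasing order, are:

  0-simplices (5): [0], [1], [2], [3], [4]
  1-simplices (5): [0,2], [0,4], [1,3], [1,4], [2,3]

so the chain groups are C_0 ≅ Z^5, C_1 ≅ Z^5.

The boundary map ∂_1: C_1 → C_0 maps an edge to its endpoints' difference, ∂[p,q] = q − p. For instance
  ∂[1,3] = [3] − [1].
The 5×5 boundary matrix has rank 4 and Smith normal form diag(1,1,1,1).

Computing H_k = (kernel of ∂_k) / (image of ∂_{k+1}):

  H_0: rank C_0 − rank ∂_1 = 5 − 4 = 1, and the invariant factors of ∂_1 are all 1, so H_0 ≅ Z.
  H_1: rank ker ∂_1 − rank ∂_2 = (5 − 4) − 0 = 1, and there is no ∂_2, so H_1 ≅ Z.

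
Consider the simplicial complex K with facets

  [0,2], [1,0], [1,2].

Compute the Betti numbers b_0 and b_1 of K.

K has 3 vertices, 3 edges.
rank ∂_0 = 0, rank ∂_1 = 2 ⇒ b_0 = 3 − 0 − 2 = 1; all invariant factors of ∂_1 are 1 so no torsion. So H_0 = Z.
rank ∂_1 = 2, rank ∂_2 = 0 ⇒ b_1 = 3 − 2 − 0 = 1. So H_1 = Z.

b_0 = 1, b_1 = 1.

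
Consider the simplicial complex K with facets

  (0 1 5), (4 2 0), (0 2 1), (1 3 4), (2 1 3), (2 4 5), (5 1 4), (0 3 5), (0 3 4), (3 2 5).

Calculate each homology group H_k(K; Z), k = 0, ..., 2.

H_0 ≅ Z,  H_1 ≅ Z/2,  H_2 = 0.

K has 6 vertices, 15 edges, 10 triangles.
rank ∂_0 = 0, rank ∂_1 = 5 ⇒ b_0 = 6 − 0 − 5 = 1; all invariant factors of ∂_1 are 1 so no torsion. So H_0 ≅ Z.
rank ∂_1 = 5, rank ∂_2 = 10 ⇒ b_1 = 15 − 5 − 10 = 0; ∂_2 has invariant factor(s) [2] giving torsion. So H_1 ≅ Z/2.
rank ∂_2 = 10, rank ∂_3 = 0 ⇒ b_2 = 10 − 10 − 0 = 0. So H_2 ≅ 0.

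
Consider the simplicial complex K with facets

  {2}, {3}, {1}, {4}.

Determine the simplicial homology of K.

Take the total order 1 < 2 < 3 < 4 on the vertex set. Then K (dimension 0) consists of the simplices:

  0-simplices (4): [1], [2], [3], [4]

Hence C_0 ≅ Z^4.

Computing H_k = (kernel of ∂_k) / (image of ∂_{k+1}):

  H_0: rank C_0 − rank ∂_1 = 4 − 0 = 4, and there is no ∂_1, so H_0 ≅ Z^4.

H_0 = Z^4.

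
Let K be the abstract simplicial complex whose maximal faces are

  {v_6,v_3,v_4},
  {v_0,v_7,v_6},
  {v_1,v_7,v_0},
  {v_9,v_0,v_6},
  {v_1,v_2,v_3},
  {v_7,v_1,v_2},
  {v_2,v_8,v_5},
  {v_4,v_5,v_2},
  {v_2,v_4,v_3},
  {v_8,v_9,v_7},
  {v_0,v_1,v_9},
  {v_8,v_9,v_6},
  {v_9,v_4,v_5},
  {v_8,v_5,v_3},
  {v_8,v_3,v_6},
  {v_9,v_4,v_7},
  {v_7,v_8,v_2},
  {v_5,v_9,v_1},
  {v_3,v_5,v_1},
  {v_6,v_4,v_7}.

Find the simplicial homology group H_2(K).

H_2 ≅ 0.

Fix the vertex order v_0 < v_1 < v_2 < v_3 < v_4 < v_5 < v_6 < v_7 < v_8 < v_9 and write every simplex with vertices in increasing order. Then dim K = 2 and the simplices of K are:

  0-simplices (10): [v_0], [v_1], [v_2], [v_3], [v_4], [v_5], [v_6], [v_7], [v_8], [v_9]
  1-simplices (30): (30 of them)
  2-simplices (20): (20 of them)

giving chain groups C_0 ≅ Z^10, C_1 ≅ Z^30, C_2 ≅ Z^20.

The boundary map ∂_1: C_1 → C_0 sends each edge [p,q] (with p < q) to q − p.
As a 10×30 matrix over Z this has rank 9, with invariant factors (1,1,1,1,1,1,1,1,1).

∂_2: C_2 → C_1 sends each 2-simplex [p,q,r] to [q,r] − [p,r] + [p,q]. For instance
  ∂[v_0,v_6,v_7] = [v_6,v_7] − [v_0,v_7] + [v_0,v_6],
  ∂[v_2,v_4,v_5] = [v_4,v_5] − [v_2,v_5] + [v_2,v_4].
The 30×20 boundary matrix has rank 20 and Smith normal form diag(1,1,1,1,1,1,1,1,1,1,1,1,1,1,1,1,1,1,1,2).

Reading off H_k = ker ∂_k / im ∂_{k+1}:

  H_2: rank ker ∂_2 − rank ∂_3 = (20 − 20) − 0 = 0, and there is no ∂_3, so H_2 ≅ 0.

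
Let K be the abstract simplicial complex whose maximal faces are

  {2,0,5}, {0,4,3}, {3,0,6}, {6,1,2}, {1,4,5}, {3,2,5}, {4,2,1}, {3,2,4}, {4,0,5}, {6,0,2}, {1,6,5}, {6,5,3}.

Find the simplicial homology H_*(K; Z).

Take the total order 0 < 1 < 2 < 3 < 4 < 5 < 6 on the vertex set. Then K (dimension 2) consists of the simplices:

  0-simplices (7): [0], [1], [2], [3], [4], [5], [6]
  1-simplices (18): [0,2], [0,3], [0,4], [0,5], [0,6], [1,2], [1,4], [1,5], [1,6], [2,3], [2,4], [2,5], [2,6], [3,4], [3,5], [3,6], [4,5], [5,6]
  2-simplices (12): [0,2,5], [0,2,6], [0,3,4], [0,3,6], [0,4,5], [1,2,4], [1,2,6], [1,4,5], [1,5,6], [2,3,4], [2,3,5], [3,5,6]

so the chain groups are C_0 ≅ Z^7, C_1 ≅ Z^18, C_2 ≅ Z^12.

The boundary map ∂_1: C_1 → C_0 sends each edge [p,q] (with p < q) to q − p. For instance
  ∂[4,5] = [5] − [4].
As a 7×18 matrix over Z this has rank 6, with invariant factors (1,1,1,1,1,1).

∂_2: C_2 → C_1 acts by ∂[p,q,r] = [q,r] − [p,r] + [p,q]. For instance
  ∂[1,2,4] = [2,4] − [1,4] + [1,2],
  ∂[0,4,5] = [4,5] − [0,5] + [0,4].
This gives a 18×12 integer matrix of rank 12; reducing to Smith normal form yields diagonal entries (1,1,1,1,1,1,1,1,1,1,1,2).

Reading off H_k = ker ∂_k / im ∂_{k+1}:

  H_0: rank C_0 − rank ∂_1 = 7 − 6 = 1, and the invariant factors of ∂_1 are all 1, so H_0 ≅ Z.
  H_1: rank ker ∂_1 − rank ∂_2 = (18 − 6) − 12 = 0, and ∂_2 has invariant factor 2 > 1, so H_1 ≅ Z/2Z.
  H_2: rank ker ∂_2 − rank ∂_3 = (12 − 12) − 0 = 0, and there is no ∂_3, so H_2 ≅ 0.

H_0 = Z,  H_1 = Z/2Z,  H_2 = 0.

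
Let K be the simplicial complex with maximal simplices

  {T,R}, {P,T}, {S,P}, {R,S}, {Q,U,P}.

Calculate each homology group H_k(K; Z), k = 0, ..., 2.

We work with the vertex ordering P < Q < R < S < T < U. The simplices of K, each written with vertices in increasing order, are:

  0-simplices (6): P, Q, R, S, T, U
  1-simplices (7): PQ, PS, PT, PU, QU, RS, RT
  2-simplices (1): PQU

giving chain groups C_0 ≅ Z^6, C_1 ≅ Z^7, C_2 ≅ Z^1.

Boundary ∂_1: C_1 → C_0 maps an edge to its endpoints' difference, ∂[p,q] = q − p. For instance
  ∂RS = S − R.
The 6×7 boundary matrix has rank 5 and Smith normal form diag(1,1,1,1,1).

Boundary ∂_2: C_2 → C_1 maps a triangle to the signed sum of its edges. For instance
  ∂PQU = QU − PU + PQ.
As a 7×1 matrix over Z this has rank 1, with invariant factors (1).

Now H_k = ker ∂_k / im ∂_{k+1}, so:

  H_0: rank C_0 − rank ∂_1 = 6 − 5 = 1, and the invariant factors of ∂_1 are all 1, so H_0 = Z.
  H_1: rank ker ∂_1 − rank ∂_2 = (7 − 5) − 1 = 1, and the invariant factors of ∂_2 are all 1, so H_1 = Z.
  H_2: rank ker ∂_2 − rank ∂_3 = (1 − 1) − 0 = 0, and there is no ∂_3, so H_2 = 0.

H_0 = Z,  H_1 = Z,  H_2 = 0.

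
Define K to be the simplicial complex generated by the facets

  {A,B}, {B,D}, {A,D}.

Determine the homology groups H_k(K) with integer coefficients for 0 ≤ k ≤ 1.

Fix the vertex order A < B < D and write every simplex with vertices in increasing order. Then dim K = 1 and the simplices of K are:

  0-simplices (3): A, B, D
  1-simplices (3): AB, AD, BD

so the chain groups are C_0 ≅ Z^3, C_1 ≅ Z^3.

Boundary ∂_1: C_1 → C_0 maps an edge to its endpoints' difference, ∂[p,q] = q − p. For instance
  ∂AD = D − A.
The 3×3 boundary matrix has rank 2 and Smith normal form diag(1,1).

Reading off H_k = ker ∂_k / im ∂_{k+1}:

  H_0: rank C_0 − rank ∂_1 = 3 − 2 = 1, and the invariant factors of ∂_1 are all 1, so H_0 ≅ Z.
  H_1: rank ker ∂_1 − rank ∂_2 = (3 − 2) − 0 = 1, and there is no ∂_2, so H_1 ≅ Z.

As a check, the Euler characteristic is 3 − 3 = 0, which agrees with 1 − 1 = 0.
(K is a triangulation of the circle S^1.)

H_0 = Z,  H_1 = Z.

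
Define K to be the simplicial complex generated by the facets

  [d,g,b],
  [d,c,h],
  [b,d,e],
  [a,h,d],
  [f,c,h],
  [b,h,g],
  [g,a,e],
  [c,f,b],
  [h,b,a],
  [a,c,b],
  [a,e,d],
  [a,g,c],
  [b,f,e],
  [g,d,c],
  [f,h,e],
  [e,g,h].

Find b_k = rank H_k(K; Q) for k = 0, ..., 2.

b_0 = 1, b_1 = 2, b_2 = 1.

Fix the vertex order a < b < c < d < e < f < g < h and write every simplex with vertices in increasing order. Then dim K = 2 and the simplices of K are:

  0-simplices (8): a, b, c, d, e, f, g, h
  1-simplices (24): ab, ac, ad, ae, ag, ah, bc, bd, be, bf, bg, bh, cd, cf, cg, ch, de, dg, dh, ef, eg, eh, fh, gh
  2-simplices (16): abc, abh, acg, ade, adh, aeg, bcf, bde, bdg, bef, bgh, cdg, cdh, cfh, efh, egh

giving chain groups C_0 ≅ Z^8, C_1 ≅ Z^24, C_2 ≅ Z^16.

The boundary map ∂_1: C_1 → C_0 sends each edge [p,q] (with p < q) to q − p. For instance
  ∂de = e − d.
The resulting 8×24 matrix has rank 7, and its Smith normal form has invariant factors (1,1,1,1,1,1,1).

∂_2: C_2 → C_1 sends each 2-simplex [p,q,r] to [q,r] − [p,r] + [p,q]. For instance
  ∂abh = bh − ah + ab,
  ∂aeg = eg − ag + ae.
The resulting 24×16 matrix has rank 15, and its Smith normal form has invariant factors (1,1,1,1,1,1,1,1,1,1,1,1,1,1,1).

Computing H_k = (kernel of ∂_k) / (image of ∂_{k+1}):

  H_0: rank C_0 − rank ∂_1 = 8 − 7 = 1, and the invariant factors of ∂_1 are all 1, so H_0 ≅ Z.
  H_1: rank ker ∂_1 − rank ∂_2 = (24 − 7) − 15 = 2, and the invariant factors of ∂_2 are all 1, so H_1 ≅ Z^2.
  H_2: rank ker ∂_2 − rank ∂_3 = (16 − 15) − 0 = 1, and there is no ∂_3, so H_2 ≅ Z.

(K is a triangulation of the torus T^2.)

Hence the Betti numbers are b_0 = 1, b_1 = 2, b_2 = 1.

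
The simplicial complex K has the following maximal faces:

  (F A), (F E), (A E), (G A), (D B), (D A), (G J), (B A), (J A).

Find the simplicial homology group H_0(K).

Order the vertices as A < B < D < E < F < G < J. Listing each simplex with vertices in this order, K has dimension 1 with simplices:

  0-simplices (7): A, B, D, E, F, G, J
  1-simplices (9): AB, AD, AE, AF, AG, AJ, BD, EF, GJ

so the chain groups are C_0 ≅ Z^7, C_1 ≅ Z^9.

The boundary map ∂_1: C_1 → C_0 maps an edge to its endpoints' difference, ∂[p,q] = q − p. For instance
  ∂AD = D − A.
The resulting 7×9 matrix has rank 6, and its Smith normal form has invariant factors (1,1,1,1,1,1).

Now H_k = ker ∂_k / im ∂_{k+1}, so:

  H_0: rank C_0 − rank ∂_1 = 7 − 6 = 1, and the invariant factors of ∂_1 are all 1, so H_0 = Z.

H_0 ≅ Z.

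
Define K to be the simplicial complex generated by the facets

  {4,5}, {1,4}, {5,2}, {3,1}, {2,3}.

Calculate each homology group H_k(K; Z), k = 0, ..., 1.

Take the total order 1 < 2 < 3 < 4 < 5 on the vertex set. Then K (dimension 1) consists of the simplices:

  0-simplices (5): [1], [2], [3], [4], [5]
  1-simplices (5): [1,3], [1,4], [2,3], [2,5], [4,5]

so the chain groups are C_0 ≅ Z^5, C_1 ≅ Z^5.

∂_1: C_1 → C_0 maps an edge to its endpoints' difference, ∂[p,q] = q − p. For instance
  ∂[2,3] = [3] − [2].
The 5×5 boundary matrix has rank 4 and Smith normal form diag(1,1,1,1).

Computing H_k = (kernel of ∂_k) / (image of ∂_{k+1}):

  H_0: rank C_0 − rank ∂_1 = 5 − 4 = 1, and the invariant factors of ∂_1 are all 1, so H_0 = Z.
  H_1: rank ker ∂_1 − rank ∂_2 = (5 − 4) − 0 = 1, and there is no ∂_2, so H_1 = Z.

H_0 = Z,  H_1 = Z.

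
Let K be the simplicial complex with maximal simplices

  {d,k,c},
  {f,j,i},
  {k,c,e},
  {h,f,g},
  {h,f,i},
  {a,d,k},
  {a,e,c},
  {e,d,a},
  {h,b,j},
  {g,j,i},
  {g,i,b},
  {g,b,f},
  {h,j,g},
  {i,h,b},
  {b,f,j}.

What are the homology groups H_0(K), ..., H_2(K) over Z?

K has 11 vertices, 25 edges, 15 triangles.
rank ∂_0 = 0, rank ∂_1 = 9 ⇒ b_0 = 11 − 0 − 9 = 2; all invariant factors of ∂_1 are 1 so no torsion. So H_0 = Z^2.
rank ∂_1 = 9, rank ∂_2 = 15 ⇒ b_1 = 25 − 9 − 15 = 1; ∂_2 has invariant factor(s) [2] giving torsion. So H_1 = Z ⊕ Z/2Z.
rank ∂_2 = 15, rank ∂_3 = 0 ⇒ b_2 = 15 − 15 − 0 = 0. So H_2 = 0.

H_0 ≅ Z^2,  H_1 ≅ Z ⊕ Z/2Z,  H_2 = 0.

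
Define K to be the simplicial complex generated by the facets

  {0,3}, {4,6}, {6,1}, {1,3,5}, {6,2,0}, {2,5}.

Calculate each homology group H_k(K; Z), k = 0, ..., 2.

H_0 = Z,  H_1 = Z^2,  H_2 = 0.

Order the vertices as 0 < 1 < 2 < 3 < 4 < 5 < 6. Listing each simplex with vertices in this order, K has dimension 2 with simplices:

  0-simplices (7): [0], [1], [2], [3], [4], [5], [6]
  1-simplices (10): [0,2], [0,3], [0,6], [1,3], [1,5], [1,6], [2,5], [2,6], [3,5], [4,6]
  2-simplices (2): [0,2,6], [1,3,5]

so the chain groups are C_0 ≅ Z^7, C_1 ≅ Z^10, C_2 ≅ Z^2.

The boundary map ∂_1: C_1 → C_0 sends each edge [p,q] (with p < q) to q − p. For instance
  ∂[0,2] = [2] − [0].
The 7×10 boundary matrix has rank 6 and Smith normal form diag(1,1,1,1,1,1).

The boundary map ∂_2: C_2 → C_1 maps a triangle to the signed sum of its edges. For instance
  ∂[0,2,6] = [2,6] − [0,6] + [0,2],
  ∂[1,3,5] = [3,5] − [1,5] + [1,3].
The resulting 10×2 matrix has rank 2, and its Smith normal form has invariant factors (1,1).

Computing H_k = (kernel of ∂_k) / (image of ∂_{k+1}):

  H_0: rank C_0 − rank ∂_1 = 7 − 6 = 1, and the invariant factors of ∂_1 are all 1, so H_0 ≅ Z.
  H_1: rank ker ∂_1 − rank ∂_2 = (10 − 6) − 2 = 2, and the invariant factors of ∂_2 are all 1, so H_1 ≅ Z^2.
  H_2: rank ker ∂_2 − rank ∂_3 = (2 − 2) − 0 = 0, and there is no ∂_3, so H_2 ≅ 0.

As a check, the Euler characteristic is 7 − 10 + 2 = -1, which agrees with 1 − 2 + 0 = -1.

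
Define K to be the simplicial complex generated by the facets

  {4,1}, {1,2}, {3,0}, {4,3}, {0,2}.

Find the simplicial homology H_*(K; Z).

H_0 ≅ Z,  H_1 ≅ Z.

We work with the vertex ordering 0 < 1 < 2 < 3 < 4. The simplices of K, each written with vertices in increasing order, are:

  0-simplices (5): [0], [1], [2], [3], [4]
  1-simplices (5): [0,2], [0,3], [1,2], [1,4], [3,4]

Hence C_0 ≅ Z^5, C_1 ≅ Z^5.

Boundary ∂_1: C_1 → C_0 sends each edge [p,q] (with p < q) to q − p.
As a 5×5 matrix over Z this has rank 4, with invariant factors (1,1,1,1).

Computing H_k = (kernel of ∂_k) / (image of ∂_{k+1}):

  H_0: rank C_0 − rank ∂_1 = 5 − 4 = 1, and the invariant factors of ∂_1 are all 1, so H_0 = Z.
  H_1: rank ker ∂_1 − rank ∂_2 = (5 − 4) − 0 = 1, and there is no ∂_2, so H_1 = Z.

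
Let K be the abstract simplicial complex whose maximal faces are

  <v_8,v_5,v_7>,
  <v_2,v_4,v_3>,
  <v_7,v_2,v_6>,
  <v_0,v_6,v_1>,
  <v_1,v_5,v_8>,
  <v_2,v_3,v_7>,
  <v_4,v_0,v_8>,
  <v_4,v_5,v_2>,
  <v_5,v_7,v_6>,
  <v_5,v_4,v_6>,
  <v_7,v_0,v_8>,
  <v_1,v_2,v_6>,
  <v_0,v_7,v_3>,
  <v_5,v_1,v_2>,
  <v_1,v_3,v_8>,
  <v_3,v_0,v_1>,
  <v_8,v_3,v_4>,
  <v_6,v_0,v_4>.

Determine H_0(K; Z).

H_0 ≅ Z.

Fix the vertex order v_0 < v_1 < v_2 < v_3 < v_4 < v_5 < v_6 < v_7 < v_8 and write every simplex with vertices in increasing order. Then dim K = 2 and the simplices of K are:

  0-simplices (9): [v_0], [v_1], [v_2], [v_3], [v_4], [v_5], [v_6], [v_7], [v_8]
  1-simplices (27): (27 of them)
  2-simplices (18): (18 of them)

so the chain groups are C_0 ≅ Z^9, C_1 ≅ Z^27, C_2 ≅ Z^18.

The boundary map ∂_1: C_1 → C_0 maps an edge to its endpoints' difference, ∂[p,q] = q − p. For instance
  ∂[v_5,v_8] = [v_8] − [v_5].
As a 9×27 matrix over Z this has rank 8, with invariant factors (1,1,1,1,1,1,1,1).

∂_2: C_2 → C_1 sends each 2-simplex [p,q,r] to [q,r] − [p,r] + [p,q]. For instance
  ∂[v_0,v_1,v_3] = [v_1,v_3] − [v_0,v_3] + [v_0,v_1],
  ∂[v_4,v_5,v_6] = [v_5,v_6] − [v_4,v_6] + [v_4,v_5].
As a 27×18 matrix over Z this has rank 18, with invariant factors (1,1,1,1,1,1,1,1,1,1,1,1,1,1,1,1,1,2).

Now H_k = ker ∂_k / im ∂_{k+1}, so:

  H_0: rank C_0 − rank ∂_1 = 9 − 8 = 1, and the invariant factors of ∂_1 are all 1, so H_0 = Z.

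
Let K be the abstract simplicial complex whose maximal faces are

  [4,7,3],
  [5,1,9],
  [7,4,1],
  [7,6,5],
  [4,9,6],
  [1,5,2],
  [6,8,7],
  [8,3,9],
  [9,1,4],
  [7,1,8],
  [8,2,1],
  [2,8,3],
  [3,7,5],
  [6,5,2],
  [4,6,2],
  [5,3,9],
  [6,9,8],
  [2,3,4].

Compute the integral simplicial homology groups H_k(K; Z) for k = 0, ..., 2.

We work with the vertex ordering 1 < 2 < 3 < 4 < 5 < 6 < 7 < 8 < 9. The simplices of K, each written with vertices in increasing order, are:

  0-simplices (9): [1], [2], [3], [4], [5], [6], [7], [8], [9]
  1-simplices (27): (27 of them)
  2-simplices (18): [1,2,5], [1,2,8], [1,4,7], [1,4,9], [1,5,9], [1,7,8], [2,3,4], [2,3,8], [2,4,6], [2,5,6], [3,4,7], [3,5,7], [3,5,9], [3,8,9], [4,6,9], [5,6,7], [6,7,8], [6,8,9]

giving chain groups C_0 ≅ Z^9, C_1 ≅ Z^27, C_2 ≅ Z^18.

Boundary ∂_1: C_1 → C_0 maps an edge to its endpoints' difference, ∂[p,q] = q − p. For instance
  ∂[6,8] = [8] − [6].
The 9×27 boundary matrix has rank 8 and Smith normal form diag(1,1,1,1,1,1,1,1).

The boundary map ∂_2: C_2 → C_1 sends each 2-simplex [p,q,r] to [q,r] − [p,r] + [p,q]. For instance
  ∂[2,3,4] = [3,4] − [2,4] + [2,3],
  ∂[6,8,9] = [8,9] − [6,9] + [6,8].
As a 27×18 matrix over Z this has rank 17, with invariant factors (1,1,1,1,1,1,1,1,1,1,1,1,1,1,1,1,1).

Reading off H_k = ker ∂_k / im ∂_{k+1}:

  H_0: rank C_0 − rank ∂_1 = 9 − 8 = 1, and the invariant factors of ∂_1 are all 1, so H_0 ≅ Z.
  H_1: rank ker ∂_1 − rank ∂_2 = (27 − 8) − 17 = 2, and the invariant factors of ∂_2 are all 1, so H_1 ≅ Z^2.
  H_2: rank ker ∂_2 − rank ∂_3 = (18 − 17) − 0 = 1, and there is no ∂_3, so H_2 ≅ Z.

As a check, the Euler characteristic is 9 − 27 + 18 = 0, which agrees with 1 − 2 + 1 = 0.

H_0 ≅ Z,  H_1 ≅ Z^2,  H_2 ≅ Z.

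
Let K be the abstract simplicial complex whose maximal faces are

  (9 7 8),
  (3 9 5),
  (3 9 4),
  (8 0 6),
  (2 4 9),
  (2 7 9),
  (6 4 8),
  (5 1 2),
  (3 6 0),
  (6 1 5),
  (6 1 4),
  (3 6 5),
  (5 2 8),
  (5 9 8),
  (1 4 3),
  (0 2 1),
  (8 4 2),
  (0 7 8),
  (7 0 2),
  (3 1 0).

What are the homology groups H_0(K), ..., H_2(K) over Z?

We work with the vertex ordering 0 < 1 < 2 < 3 < 4 < 5 < 6 < 7 < 8 < 9. The simplices of K, each written with vertices in increasing order, are:

  0-simplices (10): [0], [1], [2], [3], [4], [5], [6], [7], [8], [9]
  1-simplices (30): (30 of them)
  2-simplices (20): (20 of them)

so the chain groups are C_0 ≅ Z^10, C_1 ≅ Z^30, C_2 ≅ Z^20.

∂_1: C_1 → C_0 sends each edge [p,q] (with p < q) to q − p.
The resulting 10×30 matrix has rank 9, and its Smith normal form has invariant factors (1,1,1,1,1,1,1,1,1).

∂_2: C_2 → C_1 acts by ∂[p,q,r] = [q,r] − [p,r] + [p,q]. For instance
  ∂[2,7,9] = [7,9] − [2,9] + [2,7],
  ∂[0,7,8] = [7,8] − [0,8] + [0,7].
This gives a 30×20 integer matrix of rank 20; reducing to Smith normal form yields diagonal entries (1,1,1,1,1,1,1,1,1,1,1,1,1,1,1,1,1,1,1,2).

Now H_k = ker ∂_k / im ∂_{k+1}, so:

  H_0: rank C_0 − rank ∂_1 = 10 − 9 = 1, and the invariant factors of ∂_1 are all 1, so H_0 ≅ Z.
  H_1: rank ker ∂_1 − rank ∂_2 = (30 − 9) − 20 = 1, and ∂_2 has invariant factor 2 > 1, so H_1 ≅ Z ⊕ Z/2.
  H_2: rank ker ∂_2 − rank ∂_3 = (20 − 20) − 0 = 0, and there is no ∂_3, so H_2 ≅ 0.

(K is a triangulation of the Klein bottle.)

H_0 ≅ Z,  H_1 ≅ Z ⊕ Z/2,  H_2 = 0.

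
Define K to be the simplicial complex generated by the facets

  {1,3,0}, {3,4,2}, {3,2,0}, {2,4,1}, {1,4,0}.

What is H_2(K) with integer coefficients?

Fix the vertex order 0 < 1 < 2 < 3 < 4 and write every simplex with vertices in increasing order. Then dim K = 2 and the simplices of K are:

  0-simplices (5): [0], [1], [2], [3], [4]
  1-simplices (10): [0,1], [0,2], [0,3], [0,4], [1,2], [1,3], [1,4], [2,3], [2,4], [3,4]
  2-simplices (5): [0,1,3], [0,1,4], [0,2,3], [1,2,4], [2,3,4]

so the chain groups are C_0 ≅ Z^5, C_1 ≅ Z^10, C_2 ≅ Z^5.

Boundary ∂_1: C_1 → C_0 maps an edge to its endpoints' difference, ∂[p,q] = q − p.
The resulting 5×10 matrix has rank 4, and its Smith normal form has invariant factors (1,1,1,1).

∂_2: C_2 → C_1 sends each 2-simplex [p,q,r] to [q,r] − [p,r] + [p,q]. For instance
  ∂[0,1,3] = [1,3] − [0,3] + [0,1],
  ∂[2,3,4] = [3,4] − [2,4] + [2,3].
The 10×5 boundary matrix has rank 5 and Smith normal form diag(1,1,1,1,1).

Computing H_k = (kernel of ∂_k) / (image of ∂_{k+1}):

  H_2: rank ker ∂_2 − rank ∂_3 = (5 − 5) − 0 = 0, and there is no ∂_3, so H_2 ≅ 0.

(K is a triangulation of the Möbius band.)

H_2 = 0.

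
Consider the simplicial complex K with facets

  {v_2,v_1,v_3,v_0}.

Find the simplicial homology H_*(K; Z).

H_0 ≅ Z,  H_1 = 0,  H_2 = 0,  H_3 = 0.

Fix the vertex order v_0 < v_1 < v_2 < v_3 and write every simplex with vertices in increasing order. Then dim K = 3 and the simplices of K are:

  0-simplices (4): [v_0], [v_1], [v_2], [v_3]
  1-simplices (6): [v_0,v_1], [v_0,v_2], [v_0,v_3], [v_1,v_2], [v_1,v_3], [v_2,v_3]
  2-simplices (4): [v_0,v_1,v_2], [v_0,v_1,v_3], [v_0,v_2,v_3], [v_1,v_2,v_3]
  3-simplices (1): [v_0,v_1,v_2,v_3]

Hence C_0 ≅ Z^4, C_1 ≅ Z^6, C_2 ≅ Z^4, C_3 ≅ Z^1.

Boundary ∂_1: C_1 → C_0 is given by ∂[p,q] = [q] − [p].
The resulting 4×6 matrix has rank 3, and its Smith normal form has invariant factors (1,1,1).

∂_2: C_2 → C_1 sends each 2-simplex [p,q,r] to [q,r] − [p,r] + [p,q]. For instance
  ∂[v_1,v_2,v_3] = [v_2,v_3] − [v_1,v_3] + [v_1,v_2],
  ∂[v_0,v_2,v_3] = [v_2,v_3] − [v_0,v_3] + [v_0,v_2].
The 6×4 boundary matrix has rank 3 and Smith normal form diag(1,1,1).

Boundary ∂_3: C_3 → C_2 sends each 3-simplex σ to the alternating sum Σ_i (−1)^i (σ with its i-th vertex removed). For instance
  ∂[v_0,v_1,v_2,v_3] = [v_1,v_2,v_3] − [v_0,v_2,v_3] + [v_0,v_1,v_3] − [v_0,v_1,v_2].
As a 4×1 matrix over Z this has rank 1, with invariant factors (1).

Computing H_k = (kernel of ∂_k) / (image of ∂_{k+1}):

  H_0: rank C_0 − rank ∂_1 = 4 − 3 = 1, and the invariant factors of ∂_1 are all 1, so H_0 ≅ Z.
  H_1: rank ker ∂_1 − rank ∂_2 = (6 − 3) − 3 = 0, and the invariant factors of ∂_2 are all 1, so H_1 ≅ 0.
  H_2: rank ker ∂_2 − rank ∂_3 = (4 − 3) − 1 = 0, and the invariant factors of ∂_3 are all 1, so H_2 ≅ 0.
  H_3: rank ker ∂_3 − rank ∂_4 = (1 − 1) − 0 = 0, and there is no ∂_4, so H_3 ≅ 0.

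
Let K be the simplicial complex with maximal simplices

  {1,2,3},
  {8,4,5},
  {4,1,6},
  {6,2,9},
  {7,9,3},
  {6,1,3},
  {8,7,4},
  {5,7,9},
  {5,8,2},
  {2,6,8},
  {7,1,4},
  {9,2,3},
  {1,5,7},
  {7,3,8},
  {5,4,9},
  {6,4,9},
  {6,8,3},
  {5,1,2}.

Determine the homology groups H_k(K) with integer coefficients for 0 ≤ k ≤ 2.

H_0 = Z,  H_1 = Z ⊕ Z/2Z,  H_2 = 0.

K has 9 vertices, 27 edges, 18 triangles.
rank ∂_0 = 0, rank ∂_1 = 8 ⇒ b_0 = 9 − 0 − 8 = 1; all invariant factors of ∂_1 are 1 so no torsion. So H_0 = Z.
rank ∂_1 = 8, rank ∂_2 = 18 ⇒ b_1 = 27 − 8 − 18 = 1; ∂_2 has invariant factor(s) [2] giving torsion. So H_1 = Z ⊕ Z/2Z.
rank ∂_2 = 18, rank ∂_3 = 0 ⇒ b_2 = 18 − 18 − 0 = 0. So H_2 = 0.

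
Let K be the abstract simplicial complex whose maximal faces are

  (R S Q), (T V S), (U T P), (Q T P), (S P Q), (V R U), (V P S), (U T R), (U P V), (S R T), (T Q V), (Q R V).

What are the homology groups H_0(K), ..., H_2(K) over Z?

Take the total order P < Q < R < S < T < U < V on the vertex set. Then K (dimension 2) consists of the simplices:

  0-simplices (7): P, Q, R, S, T, U, V
  1-simplices (18): PQ, PS, PT, PU, PV, QR, QS, QT, QV, RS, RT, RU, RV, ST, SV, TU, TV, UV
  2-simplices (12): PQS, PQT, PSV, PTU, PUV, QRS, QRV, QTV, RST, RTU, RUV, STV

Hence C_0 ≅ Z^7, C_1 ≅ Z^18, C_2 ≅ Z^12.

∂_1: C_1 → C_0 sends each edge [p,q] (with p < q) to q − p.
The resulting 7×18 matrix has rank 6, and its Smith normal form has invariant factors (1,1,1,1,1,1).

Boundary ∂_2: C_2 → C_1 acts by ∂[p,q,r] = [q,r] − [p,r] + [p,q]. For instance
  ∂PQS = QS − PS + PQ,
  ∂RUV = UV − RV + RU.
The 18×12 boundary matrix has rank 12 and Smith normal form diag(1,1,1,1,1,1,1,1,1,1,1,2).

From H_k ≅ ker(∂_k) / im(∂_{k+1}) we obtain:

  H_0: rank C_0 − rank ∂_1 = 7 − 6 = 1, and the invariant factors of ∂_1 are all 1, so H_0 = Z.
  H_1: rank ker ∂_1 − rank ∂_2 = (18 − 6) − 12 = 0, and ∂_2 has invariant factor 2 > 1, so H_1 = Z_2.
  H_2: rank ker ∂_2 − rank ∂_3 = (12 − 12) − 0 = 0, and there is no ∂_3, so H_2 = 0.

As a check, the Euler characteristic is 7 − 18 + 12 = 1, which agrees with 1 − 0 + 0 = 1.

H_0 = Z,  H_1 = Z_2,  H_2 = 0.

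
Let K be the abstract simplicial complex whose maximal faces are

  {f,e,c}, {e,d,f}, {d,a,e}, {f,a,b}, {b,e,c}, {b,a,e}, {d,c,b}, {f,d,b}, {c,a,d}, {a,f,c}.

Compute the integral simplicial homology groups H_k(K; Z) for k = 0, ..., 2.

We work with the vertex ordering a < b < c < d < e < f. The simplices of K, each written with vertices in increasing order, are:

  0-simplices (6): a, b, c, d, e, f
  1-simplices (15): ab, ac, ad, ae, af, bc, bd, be, bf, cd, ce, cf, de, df, ef
  2-simplices (10): abe, abf, acd, acf, ade, bcd, bce, bdf, cef, def

giving chain groups C_0 ≅ Z^6, C_1 ≅ Z^15, C_2 ≅ Z^10.

The boundary map ∂_1: C_1 → C_0 is given by ∂[p,q] = [q] − [p].
This gives a 6×15 integer matrix of rank 5; reducing to Smith normal form yields diagonal entries (1,1,1,1,1).

∂_2: C_2 → C_1 acts by ∂[p,q,r] = [q,r] − [p,r] + [p,q]. For instance
  ∂abf = bf − af + ab,
  ∂cef = ef − cf + ce.
The 15×10 boundary matrix has rank 10 and Smith normal form diag(1,1,1,1,1,1,1,1,1,2).

Computing H_k = (kernel of ∂_k) / (image of ∂_{k+1}):

  H_0: rank C_0 − rank ∂_1 = 6 − 5 = 1, and the invariant factors of ∂_1 are all 1, so H_0 ≅ Z.
  H_1: rank ker ∂_1 − rank ∂_2 = (15 − 5) − 10 = 0, and ∂_2 has invariant factor 2 > 1, so H_1 ≅ Z/2.
  H_2: rank ker ∂_2 − rank ∂_3 = (10 − 10) − 0 = 0, and there is no ∂_3, so H_2 ≅ 0.

As a check, the Euler characteristic is 6 − 15 + 10 = 1, which agrees with 1 − 0 + 0 = 1.

H_0 ≅ Z,  H_1 ≅ Z/2,  H_2 = 0.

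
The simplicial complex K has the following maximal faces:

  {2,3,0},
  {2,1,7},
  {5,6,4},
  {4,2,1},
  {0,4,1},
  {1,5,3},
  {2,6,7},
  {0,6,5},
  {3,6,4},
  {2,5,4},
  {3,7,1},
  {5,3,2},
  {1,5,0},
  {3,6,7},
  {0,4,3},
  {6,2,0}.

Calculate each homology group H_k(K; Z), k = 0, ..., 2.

We work with the vertex ordering 0 < 1 < 2 < 3 < 4 < 5 < 6 < 7. The simplices of K, each written with vertices in increasing order, are:

  0-simplices (8): [0], [1], [2], [3], [4], [5], [6], [7]
  1-simplices (24): (24 of them)
  2-simplices (16): [0,1,4], [0,1,5], [0,2,3], [0,2,6], [0,3,4], [0,5,6], [1,2,4], [1,2,7], [1,3,5], [1,3,7], [2,3,5], [2,4,5], [2,6,7], [3,4,6], [3,6,7], [4,5,6]

giving chain groups C_0 ≅ Z^8, C_1 ≅ Z^24, C_2 ≅ Z^16.

The boundary map ∂_1: C_1 → C_0 maps an edge to its endpoints' difference, ∂[p,q] = q − p. For instance
  ∂[0,5] = [5] − [0].
This gives a 8×24 integer matrix of rank 7; reducing to Smith normal form yields diagonal entries (1,1,1,1,1,1,1).

The boundary map ∂_2: C_2 → C_1 maps a triangle to the signed sum of its edges. For instance
  ∂[2,4,5] = [4,5] − [2,5] + [2,4],
  ∂[0,2,6] = [2,6] − [0,6] + [0,2].
The 24×16 boundary matrix has rank 15 and Smith normal form diag(1,1,1,1,1,1,1,1,1,1,1,1,1,1,1).

Computing H_k = (kernel of ∂_k) / (image of ∂_{k+1}):

  H_0: rank C_0 − rank ∂_1 = 8 − 7 = 1, and the invariant factors of ∂_1 are all 1, so H_0 = Z.
  H_1: rank ker ∂_1 − rank ∂_2 = (24 − 7) − 15 = 2, and the invariant factors of ∂_2 are all 1, so H_1 = Z^2.
  H_2: rank ker ∂_2 − rank ∂_3 = (16 − 15) − 0 = 1, and there is no ∂_3, so H_2 = Z.

(K is a triangulation of the torus T^2.)

H_0 = Z,  H_1 = Z^2,  H_2 = Z.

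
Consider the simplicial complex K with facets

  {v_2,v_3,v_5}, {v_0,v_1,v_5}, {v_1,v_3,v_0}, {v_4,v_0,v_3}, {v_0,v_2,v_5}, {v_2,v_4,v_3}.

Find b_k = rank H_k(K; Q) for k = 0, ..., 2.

Order the vertices as v_0 < v_1 < v_2 < v_3 < v_4 < v_5. Listing each simplex with vertices in this order, K has dimension 2 with simplices:

  0-simplices (6): [v_0], [v_1], [v_2], [v_3], [v_4], [v_5]
  1-simplices (12): [v_0,v_1], [v_0,v_2], [v_0,v_3], [v_0,v_4], [v_0,v_5], [v_1,v_3], [v_1,v_5], [v_2,v_3], [v_2,v_4], [v_2,v_5], [v_3,v_4], [v_3,v_5]
  2-simplices (6): [v_0,v_1,v_3], [v_0,v_1,v_5], [v_0,v_2,v_5], [v_0,v_3,v_4], [v_2,v_3,v_4], [v_2,v_3,v_5]

Hence C_0 ≅ Z^6, C_1 ≅ Z^12, C_2 ≅ Z^6.

Boundary ∂_1: C_1 → C_0 maps an edge to its endpoints' difference, ∂[p,q] = q − p. For instance
  ∂[v_2,v_5] = [v_5] − [v_2].
The 6×12 boundary matrix has rank 5 and Smith normal form diag(1,1,1,1,1).

The boundary map ∂_2: C_2 → C_1 acts by ∂[p,q,r] = [q,r] − [p,r] + [p,q]. For instance
  ∂[v_0,v_3,v_4] = [v_3,v_4] − [v_0,v_4] + [v_0,v_3],
  ∂[v_0,v_2,v_5] = [v_2,v_5] − [v_0,v_5] + [v_0,v_2].
The resulting 12×6 matrix has rank 6, and its Smith normal form has invariant factors (1,1,1,1,1,1).

From H_k ≅ ker(∂_k) / im(∂_{k+1}) we obtain:

  H_0: rank C_0 − rank ∂_1 = 6 − 5 = 1, and the invariant factors of ∂_1 are all 1, so H_0 ≅ Z.
  H_1: rank ker ∂_1 − rank ∂_2 = (12 − 5) − 6 = 1, and the invariant factors of ∂_2 are all 1, so H_1 ≅ Z.
  H_2: rank ker ∂_2 − rank ∂_3 = (6 − 6) − 0 = 0, and there is no ∂_3, so H_2 ≅ 0.

Hence the Betti numbers are b_0 = 1, b_1 = 1, b_2 = 0.

b_0 = 1, b_1 = 1, b_2 = 0.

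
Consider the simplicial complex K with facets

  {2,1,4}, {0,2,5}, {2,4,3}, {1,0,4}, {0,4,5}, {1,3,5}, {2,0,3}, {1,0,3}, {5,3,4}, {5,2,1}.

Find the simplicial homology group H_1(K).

H_1 ≅ Z/2.

Fix the vertex order 0 < 1 < 2 < 3 < 4 < 5 and write every simplex with vertices in increasing order. Then dim K = 2 and the simplices of K are:

  0-simplices (6): [0], [1], [2], [3], [4], [5]
  1-simplices (15): [0,1], [0,2], [0,3], [0,4], [0,5], [1,2], [1,3], [1,4], [1,5], [2,3], [2,4], [2,5], [3,4], [3,5], [4,5]
  2-simplices (10): [0,1,3], [0,1,4], [0,2,3], [0,2,5], [0,4,5], [1,2,4], [1,2,5], [1,3,5], [2,3,4], [3,4,5]

so the chain groups are C_0 ≅ Z^6, C_1 ≅ Z^15, C_2 ≅ Z^10.

Boundary ∂_1: C_1 → C_0 is given by ∂[p,q] = [q] − [p].
As a 6×15 matrix over Z this has rank 5, with invariant factors (1,1,1,1,1).

The boundary map ∂_2: C_2 → C_1 maps a triangle to the signed sum of its edges. For instance
  ∂[1,2,5] = [2,5] − [1,5] + [1,2],
  ∂[1,3,5] = [3,5] − [1,5] + [1,3].
The 15×10 boundary matrix has rank 10 and Smith normal form diag(1,1,1,1,1,1,1,1,1,2).

Now H_k = ker ∂_k / im ∂_{k+1}, so:

  H_1: rank ker ∂_1 − rank ∂_2 = (15 − 5) − 10 = 0, and ∂_2 has invariant factor 2 > 1, so H_1 ≅ Z/2.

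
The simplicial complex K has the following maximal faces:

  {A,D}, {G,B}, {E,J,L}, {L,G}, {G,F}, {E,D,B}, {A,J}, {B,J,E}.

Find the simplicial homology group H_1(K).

H_1 ≅ Z^2.

Fix the vertex order A < B < D < E < F < G < J < L and write every simplex with vertices in increasing order. Then dim K = 2 and the simplices of K are:

  0-simplices (8): A, B, D, E, F, G, J, L
  1-simplices (12): AD, AJ, BD, BE, BG, BJ, DE, EJ, EL, FG, GL, JL
  2-simplices (3): BDE, BEJ, EJL

so the chain groups are C_0 ≅ Z^8, C_1 ≅ Z^12, C_2 ≅ Z^3.

Boundary ∂_1: C_1 → C_0 is given by ∂[p,q] = [q] − [p]. For instance
  ∂FG = G − F.
The resulting 8×12 matrix has rank 7, and its Smith normal form has invariant factors (1,1,1,1,1,1,1).

The boundary map ∂_2: C_2 → C_1 maps a triangle to the signed sum of its edges. For instance
  ∂BEJ = EJ − BJ + BE,
  ∂BDE = DE − BE + BD.
The 12×3 boundary matrix has rank 3 and Smith normal form diag(1,1,1).

From H_k ≅ ker(∂_k) / im(∂_{k+1}) we obtain:

  H_1: rank ker ∂_1 − rank ∂_2 = (12 − 7) − 3 = 2, and the invariant factors of ∂_2 are all 1, so H_1 ≅ Z^2.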